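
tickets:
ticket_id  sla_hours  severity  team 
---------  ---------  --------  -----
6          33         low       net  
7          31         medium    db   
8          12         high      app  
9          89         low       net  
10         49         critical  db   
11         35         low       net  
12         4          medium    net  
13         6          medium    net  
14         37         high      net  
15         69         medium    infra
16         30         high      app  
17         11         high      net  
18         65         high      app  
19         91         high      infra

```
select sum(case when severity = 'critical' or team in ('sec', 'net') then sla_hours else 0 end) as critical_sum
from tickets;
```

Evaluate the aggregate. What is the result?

ticket_id=6: ✓ → 33
ticket_id=7: ✗
ticket_id=8: ✗
ticket_id=9: ✓ → 89
ticket_id=10: ✓ → 49
ticket_id=11: ✓ → 35
ticket_id=12: ✓ → 4
ticket_id=13: ✓ → 6
ticket_id=14: ✓ → 37
ticket_id=15: ✗
ticket_id=16: ✗
ticket_id=17: ✓ → 11
ticket_id=18: ✗
ticket_id=19: ✗
critical_sum = 33 + 89 + 49 + 35 + 4 + 6 + 37 + 11 = 264

264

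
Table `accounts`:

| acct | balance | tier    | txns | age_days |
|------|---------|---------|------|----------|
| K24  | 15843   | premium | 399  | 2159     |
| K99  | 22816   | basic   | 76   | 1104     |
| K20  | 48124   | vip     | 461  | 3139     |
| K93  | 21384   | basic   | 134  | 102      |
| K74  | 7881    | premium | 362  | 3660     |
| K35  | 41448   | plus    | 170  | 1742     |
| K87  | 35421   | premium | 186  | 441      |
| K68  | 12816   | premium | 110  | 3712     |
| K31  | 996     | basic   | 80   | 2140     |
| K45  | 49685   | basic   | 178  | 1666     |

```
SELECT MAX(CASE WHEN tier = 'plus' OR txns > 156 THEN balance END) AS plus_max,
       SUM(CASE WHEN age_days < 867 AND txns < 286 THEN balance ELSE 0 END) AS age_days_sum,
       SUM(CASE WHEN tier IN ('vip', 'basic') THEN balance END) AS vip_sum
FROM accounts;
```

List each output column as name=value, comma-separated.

[plus_max: tier = 'plus' OR txns > 156]
acct=K24: ✓ → 15843
acct=K99: ✗
acct=K20: ✓ → 48124
acct=K93: ✗
acct=K74: ✓ → 7881
acct=K35: ✓ → 41448
acct=K87: ✓ → 35421
acct=K68: ✗
acct=K31: ✗
acct=K45: ✓ → 49685
plus_max = MAX(15843, 48124, 7881, 41448, 35421, 49685) = 49685
—
[age_days_sum: age_days < 867 AND txns < 286]
acct=K24: ✗
acct=K99: ✗
acct=K20: ✗
acct=K93: ✓ → 21384
acct=K74: ✗
acct=K35: ✗
acct=K87: ✓ → 35421
acct=K68: ✗
acct=K31: ✗
acct=K45: ✗
age_days_sum = 21384 + 35421 = 56805
—
[vip_sum: tier IN ('vip', 'basic')]
acct=K24: ✗
acct=K99: ✓ → 22816
acct=K20: ✓ → 48124
acct=K93: ✓ → 21384
acct=K74: ✗
acct=K35: ✗
acct=K87: ✗
acct=K68: ✗
acct=K31: ✓ → 996
acct=K45: ✓ → 49685
vip_sum = 22816 + 48124 + 21384 + 996 + 49685 = 143005

plus_max=49685, age_days_sum=56805, vip_sum=143005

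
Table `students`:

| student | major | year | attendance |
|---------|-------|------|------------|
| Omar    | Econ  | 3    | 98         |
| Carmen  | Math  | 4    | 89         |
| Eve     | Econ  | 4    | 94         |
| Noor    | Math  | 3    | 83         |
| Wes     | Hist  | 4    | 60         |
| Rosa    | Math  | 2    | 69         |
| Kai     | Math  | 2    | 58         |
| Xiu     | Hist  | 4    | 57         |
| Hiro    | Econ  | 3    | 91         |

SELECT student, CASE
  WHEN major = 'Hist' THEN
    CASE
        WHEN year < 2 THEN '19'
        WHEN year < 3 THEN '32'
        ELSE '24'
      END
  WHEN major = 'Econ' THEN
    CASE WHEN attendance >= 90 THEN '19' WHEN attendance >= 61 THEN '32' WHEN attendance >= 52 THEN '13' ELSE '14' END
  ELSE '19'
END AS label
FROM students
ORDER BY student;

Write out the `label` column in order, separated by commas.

student=Carmen: major='Math' → outer ELSE → 19
student=Eve: major='Econ' → inner[attendance >= 90] → 19
student=Hiro: major='Econ' → inner[attendance >= 90] → 19
student=Kai: major='Math' → outer ELSE → 19
student=Noor: major='Math' → outer ELSE → 19
student=Omar: major='Econ' → inner[attendance >= 90] → 19
student=Rosa: major='Math' → outer ELSE → 19
student=Wes: major='Hist' → inner[ELSE] → 24
student=Xiu: major='Hist' → inner[ELSE] → 24

19, 19, 19, 19, 19, 19, 19, 24, 24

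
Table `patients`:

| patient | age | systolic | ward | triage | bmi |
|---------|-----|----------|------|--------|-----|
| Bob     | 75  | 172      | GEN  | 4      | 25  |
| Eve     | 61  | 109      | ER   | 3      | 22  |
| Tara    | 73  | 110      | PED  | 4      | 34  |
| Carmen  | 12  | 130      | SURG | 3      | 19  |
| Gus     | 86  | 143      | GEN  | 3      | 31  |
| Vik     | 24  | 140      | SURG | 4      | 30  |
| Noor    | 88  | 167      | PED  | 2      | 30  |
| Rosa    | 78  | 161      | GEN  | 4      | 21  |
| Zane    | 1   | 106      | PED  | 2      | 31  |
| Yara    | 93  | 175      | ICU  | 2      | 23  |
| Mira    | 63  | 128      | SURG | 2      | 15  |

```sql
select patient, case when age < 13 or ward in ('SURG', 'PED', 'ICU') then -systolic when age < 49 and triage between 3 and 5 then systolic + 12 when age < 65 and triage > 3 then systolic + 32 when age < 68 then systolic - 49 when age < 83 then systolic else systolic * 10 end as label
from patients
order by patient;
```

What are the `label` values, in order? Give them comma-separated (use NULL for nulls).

172, -130, 60, 1430, -128, -167, 161, -110, -140, -175, -106

patient=Bob: age < 83 → 172
patient=Carmen: age < 13 or ward in ('SURG', 'PED', 'ICU') → -130
patient=Eve: age < 68 → 60
patient=Gus: ELSE → 1430
patient=Mira: age < 13 or ward in ('SURG', 'PED', 'ICU') → -128
patient=Noor: age < 13 or ward in ('SURG', 'PED', 'ICU') → -167
patient=Rosa: age < 83 → 161
patient=Tara: age < 13 or ward in ('SURG', 'PED', 'ICU') → -110
patient=Vik: age < 13 or ward in ('SURG', 'PED', 'ICU') → -140
patient=Yara: age < 13 or ward in ('SURG', 'PED', 'ICU') → -175
patient=Zane: age < 13 or ward in ('SURG', 'PED', 'ICU') → -106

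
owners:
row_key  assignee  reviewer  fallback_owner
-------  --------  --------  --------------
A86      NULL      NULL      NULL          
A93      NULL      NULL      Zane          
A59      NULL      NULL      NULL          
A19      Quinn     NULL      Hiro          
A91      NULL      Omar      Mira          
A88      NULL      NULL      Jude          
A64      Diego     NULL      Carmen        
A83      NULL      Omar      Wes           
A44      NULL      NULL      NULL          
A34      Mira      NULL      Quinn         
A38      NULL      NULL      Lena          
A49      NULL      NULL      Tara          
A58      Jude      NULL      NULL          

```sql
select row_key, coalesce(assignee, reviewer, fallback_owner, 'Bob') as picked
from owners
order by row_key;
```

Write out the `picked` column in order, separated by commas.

Quinn, Mira, Lena, Bob, Tara, Jude, Bob, Diego, Omar, Bob, Jude, Omar, Zane

row_key=A19: assignee=Quinn → Quinn
row_key=A34: assignee=Mira → Mira
row_key=A38: assignee=NULL, reviewer=NULL, fallback_owner=Lena → Lena
row_key=A44: assignee=NULL, reviewer=NULL, fallback_owner=NULL, → literal Bob → Bob
row_key=A49: assignee=NULL, reviewer=NULL, fallback_owner=Tara → Tara
row_key=A58: assignee=Jude → Jude
row_key=A59: assignee=NULL, reviewer=NULL, fallback_owner=NULL, → literal Bob → Bob
row_key=A64: assignee=Diego → Diego
row_key=A83: assignee=NULL, reviewer=Omar → Omar
row_key=A86: assignee=NULL, reviewer=NULL, fallback_owner=NULL, → literal Bob → Bob
row_key=A88: assignee=NULL, reviewer=NULL, fallback_owner=Jude → Jude
row_key=A91: assignee=NULL, reviewer=Omar → Omar
row_key=A93: assignee=NULL, reviewer=NULL, fallback_owner=Zane → Zane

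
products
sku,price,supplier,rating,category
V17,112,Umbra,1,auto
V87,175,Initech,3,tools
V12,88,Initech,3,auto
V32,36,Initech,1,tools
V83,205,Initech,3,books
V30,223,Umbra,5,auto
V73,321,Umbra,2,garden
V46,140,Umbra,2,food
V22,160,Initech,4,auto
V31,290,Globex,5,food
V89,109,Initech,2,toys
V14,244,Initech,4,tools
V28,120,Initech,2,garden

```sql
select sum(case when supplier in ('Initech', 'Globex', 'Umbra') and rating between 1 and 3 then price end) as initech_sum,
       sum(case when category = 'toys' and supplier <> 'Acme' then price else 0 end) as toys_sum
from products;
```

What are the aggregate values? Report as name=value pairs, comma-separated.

initech_sum=1306, toys_sum=109

[initech_sum: supplier in ('Initech', 'Globex', 'Umbra') and rating between 1 and 3]
sku=V17: ✓ → 112
sku=V87: ✓ → 175
sku=V12: ✓ → 88
sku=V32: ✓ → 36
sku=V83: ✓ → 205
sku=V30: ✗
sku=V73: ✓ → 321
sku=V46: ✓ → 140
sku=V22: ✗
sku=V31: ✗
sku=V89: ✓ → 109
sku=V14: ✗
sku=V28: ✓ → 120
initech_sum = 112 + 175 + 88 + 36 + 205 + 321 + 140 + 109 + 120 = 1306
—
[toys_sum: category = 'toys' and supplier <> 'Acme']
sku=V17: ✗
sku=V87: ✗
sku=V12: ✗
sku=V32: ✗
sku=V83: ✗
sku=V30: ✗
sku=V73: ✗
sku=V46: ✗
sku=V22: ✗
sku=V31: ✗
sku=V89: ✓ → 109
sku=V14: ✗
sku=V28: ✗
toys_sum = 109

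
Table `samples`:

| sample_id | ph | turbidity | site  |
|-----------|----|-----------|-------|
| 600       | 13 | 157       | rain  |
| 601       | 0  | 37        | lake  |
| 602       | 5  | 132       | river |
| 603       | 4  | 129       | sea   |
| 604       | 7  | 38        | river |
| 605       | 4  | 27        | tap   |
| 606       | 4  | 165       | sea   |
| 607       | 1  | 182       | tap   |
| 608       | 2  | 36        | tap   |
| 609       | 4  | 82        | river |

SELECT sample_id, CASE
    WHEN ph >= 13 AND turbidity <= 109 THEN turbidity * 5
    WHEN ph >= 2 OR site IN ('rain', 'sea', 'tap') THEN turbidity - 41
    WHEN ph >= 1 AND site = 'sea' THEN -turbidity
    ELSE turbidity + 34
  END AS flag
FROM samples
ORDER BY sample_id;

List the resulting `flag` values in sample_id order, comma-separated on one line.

116, 71, 91, 88, -3, -14, 124, 141, -5, 41

sample_id=600: ph >= 2 OR site IN ('rain', 'sea', 'tap') → 116
sample_id=601: ELSE → 71
sample_id=602: ph >= 2 OR site IN ('rain', 'sea', 'tap') → 91
sample_id=603: ph >= 2 OR site IN ('rain', 'sea', 'tap') → 88
sample_id=604: ph >= 2 OR site IN ('rain', 'sea', 'tap') → -3
sample_id=605: ph >= 2 OR site IN ('rain', 'sea', 'tap') → -14
sample_id=606: ph >= 2 OR site IN ('rain', 'sea', 'tap') → 124
sample_id=607: ph >= 2 OR site IN ('rain', 'sea', 'tap') → 141
sample_id=608: ph >= 2 OR site IN ('rain', 'sea', 'tap') → -5
sample_id=609: ph >= 2 OR site IN ('rain', 'sea', 'tap') → 41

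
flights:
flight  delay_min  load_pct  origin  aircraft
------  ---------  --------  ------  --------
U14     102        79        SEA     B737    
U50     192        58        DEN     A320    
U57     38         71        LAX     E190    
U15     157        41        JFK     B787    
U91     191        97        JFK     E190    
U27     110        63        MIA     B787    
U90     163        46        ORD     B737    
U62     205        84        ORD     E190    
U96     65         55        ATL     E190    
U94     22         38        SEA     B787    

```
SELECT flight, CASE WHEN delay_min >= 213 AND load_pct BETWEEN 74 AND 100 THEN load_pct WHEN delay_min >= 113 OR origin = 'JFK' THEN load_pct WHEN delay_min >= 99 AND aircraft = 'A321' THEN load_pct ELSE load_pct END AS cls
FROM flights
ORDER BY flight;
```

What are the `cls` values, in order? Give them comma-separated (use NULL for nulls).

flight=U14: ELSE → 79
flight=U15: delay_min >= 113 OR origin = 'JFK' → 41
flight=U27: ELSE → 63
flight=U50: delay_min >= 113 OR origin = 'JFK' → 58
flight=U57: ELSE → 71
flight=U62: delay_min >= 113 OR origin = 'JFK' → 84
flight=U90: delay_min >= 113 OR origin = 'JFK' → 46
flight=U91: delay_min >= 113 OR origin = 'JFK' → 97
flight=U94: ELSE → 38
flight=U96: ELSE → 55

79, 41, 63, 58, 71, 84, 46, 97, 38, 55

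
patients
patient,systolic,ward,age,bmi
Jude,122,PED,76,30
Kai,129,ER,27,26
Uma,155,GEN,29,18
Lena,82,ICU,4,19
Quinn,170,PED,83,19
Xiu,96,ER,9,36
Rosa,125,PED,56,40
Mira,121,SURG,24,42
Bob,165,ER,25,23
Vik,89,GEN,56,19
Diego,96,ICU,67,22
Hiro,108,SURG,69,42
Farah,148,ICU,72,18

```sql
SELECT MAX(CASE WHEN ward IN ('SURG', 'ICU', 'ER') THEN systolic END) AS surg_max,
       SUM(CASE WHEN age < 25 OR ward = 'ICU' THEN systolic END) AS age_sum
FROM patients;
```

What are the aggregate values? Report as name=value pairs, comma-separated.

surg_max=165, age_sum=543

[surg_max: ward IN ('SURG', 'ICU', 'ER')]
patient=Jude: ✗
patient=Kai: ✓ → 129
patient=Uma: ✗
patient=Lena: ✓ → 82
patient=Quinn: ✗
patient=Xiu: ✓ → 96
patient=Rosa: ✗
patient=Mira: ✓ → 121
patient=Bob: ✓ → 165
patient=Vik: ✗
patient=Diego: ✓ → 96
patient=Hiro: ✓ → 108
patient=Farah: ✓ → 148
surg_max = MAX(129, 82, 96, 121, 165, 96, 108, 148) = 165
—
[age_sum: age < 25 OR ward = 'ICU']
patient=Jude: ✗
patient=Kai: ✗
patient=Uma: ✗
patient=Lena: ✓ → 82
patient=Quinn: ✗
patient=Xiu: ✓ → 96
patient=Rosa: ✗
patient=Mira: ✓ → 121
patient=Bob: ✗
patient=Vik: ✗
patient=Diego: ✓ → 96
patient=Hiro: ✗
patient=Farah: ✓ → 148
age_sum = 82 + 96 + 121 + 96 + 148 = 543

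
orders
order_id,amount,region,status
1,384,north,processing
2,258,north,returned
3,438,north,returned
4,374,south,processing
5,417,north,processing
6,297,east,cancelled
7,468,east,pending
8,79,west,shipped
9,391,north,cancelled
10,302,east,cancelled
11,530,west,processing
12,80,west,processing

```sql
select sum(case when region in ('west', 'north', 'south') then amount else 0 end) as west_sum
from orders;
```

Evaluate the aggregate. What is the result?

order_id=1: ✓ → 384
order_id=2: ✓ → 258
order_id=3: ✓ → 438
order_id=4: ✓ → 374
order_id=5: ✓ → 417
order_id=6: ✗
order_id=7: ✗
order_id=8: ✓ → 79
order_id=9: ✓ → 391
order_id=10: ✗
order_id=11: ✓ → 530
order_id=12: ✓ → 80
west_sum = 384 + 258 + 438 + 374 + 417 + 79 + 391 + 530 + 80 = 2951

2951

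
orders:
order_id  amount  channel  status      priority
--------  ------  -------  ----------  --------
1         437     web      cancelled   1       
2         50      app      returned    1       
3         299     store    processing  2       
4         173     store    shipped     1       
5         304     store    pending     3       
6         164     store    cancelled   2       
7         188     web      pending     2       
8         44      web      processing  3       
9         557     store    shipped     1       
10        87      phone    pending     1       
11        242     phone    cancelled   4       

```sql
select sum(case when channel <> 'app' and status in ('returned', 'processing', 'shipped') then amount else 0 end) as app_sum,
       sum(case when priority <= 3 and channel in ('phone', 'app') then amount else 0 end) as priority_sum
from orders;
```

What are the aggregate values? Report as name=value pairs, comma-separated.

app_sum=1073, priority_sum=137

[app_sum: channel <> 'app' and status in ('returned', 'processing', 'shipped')]
order_id=1: ✗
order_id=2: ✗
order_id=3: ✓ → 299
order_id=4: ✓ → 173
order_id=5: ✗
order_id=6: ✗
order_id=7: ✗
order_id=8: ✓ → 44
order_id=9: ✓ → 557
order_id=10: ✗
order_id=11: ✗
app_sum = 299 + 173 + 44 + 557 = 1073
—
[priority_sum: priority <= 3 and channel in ('phone', 'app')]
order_id=1: ✗
order_id=2: ✓ → 50
order_id=3: ✗
order_id=4: ✗
order_id=5: ✗
order_id=6: ✗
order_id=7: ✗
order_id=8: ✗
order_id=9: ✗
order_id=10: ✓ → 87
order_id=11: ✗
priority_sum = 50 + 87 = 137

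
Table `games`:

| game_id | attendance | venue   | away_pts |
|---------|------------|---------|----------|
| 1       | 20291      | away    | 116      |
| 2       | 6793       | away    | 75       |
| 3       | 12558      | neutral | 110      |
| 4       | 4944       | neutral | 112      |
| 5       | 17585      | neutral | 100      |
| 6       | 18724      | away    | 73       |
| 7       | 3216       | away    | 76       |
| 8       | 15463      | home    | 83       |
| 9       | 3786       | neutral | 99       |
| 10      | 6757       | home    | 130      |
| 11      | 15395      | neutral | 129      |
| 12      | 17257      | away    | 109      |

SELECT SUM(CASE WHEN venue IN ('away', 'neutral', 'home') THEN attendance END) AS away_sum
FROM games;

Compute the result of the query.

game_id=1: ✓ → 20291
game_id=2: ✓ → 6793
game_id=3: ✓ → 12558
game_id=4: ✓ → 4944
game_id=5: ✓ → 17585
game_id=6: ✓ → 18724
game_id=7: ✓ → 3216
game_id=8: ✓ → 15463
game_id=9: ✓ → 3786
game_id=10: ✓ → 6757
game_id=11: ✓ → 15395
game_id=12: ✓ → 17257
away_sum = 20291 + 6793 + 12558 + 4944 + 17585 + 18724 + 3216 + 15463 + 3786 + 6757 + 15395 + 17257 = 142769

142769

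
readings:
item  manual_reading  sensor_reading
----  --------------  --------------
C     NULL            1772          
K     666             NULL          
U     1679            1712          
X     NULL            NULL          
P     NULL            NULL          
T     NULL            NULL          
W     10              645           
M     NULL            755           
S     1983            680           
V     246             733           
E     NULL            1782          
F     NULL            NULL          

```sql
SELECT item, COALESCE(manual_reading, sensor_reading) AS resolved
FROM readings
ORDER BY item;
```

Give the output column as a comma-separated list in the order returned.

item=C: manual_reading=NULL, sensor_reading=1772 → 1772
item=E: manual_reading=NULL, sensor_reading=1782 → 1782
item=F: manual_reading=NULL, sensor_reading=NULL (all NULL) → NULL
item=K: manual_reading=666 → 666
item=M: manual_reading=NULL, sensor_reading=755 → 755
item=P: manual_reading=NULL, sensor_reading=NULL (all NULL) → NULL
item=S: manual_reading=1983 → 1983
item=T: manual_reading=NULL, sensor_reading=NULL (all NULL) → NULL
item=U: manual_reading=1679 → 1679
item=V: manual_reading=246 → 246
item=W: manual_reading=10 → 10
item=X: manual_reading=NULL, sensor_reading=NULL (all NULL) → NULL

1772, 1782, NULL, 666, 755, NULL, 1983, NULL, 1679, 246, 10, NULL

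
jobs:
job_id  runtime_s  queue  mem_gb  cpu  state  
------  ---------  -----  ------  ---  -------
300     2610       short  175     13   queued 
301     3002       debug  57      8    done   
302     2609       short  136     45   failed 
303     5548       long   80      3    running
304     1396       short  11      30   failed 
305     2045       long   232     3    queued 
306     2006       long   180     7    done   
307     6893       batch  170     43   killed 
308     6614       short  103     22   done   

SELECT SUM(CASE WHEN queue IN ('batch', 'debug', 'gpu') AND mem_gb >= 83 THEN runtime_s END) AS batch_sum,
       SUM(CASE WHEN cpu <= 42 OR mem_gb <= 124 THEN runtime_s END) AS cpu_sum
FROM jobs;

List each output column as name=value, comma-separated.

batch_sum=6893, cpu_sum=23221

[batch_sum: queue IN ('batch', 'debug', 'gpu') AND mem_gb >= 83]
job_id=300: ✗
job_id=301: ✗
job_id=302: ✗
job_id=303: ✗
job_id=304: ✗
job_id=305: ✗
job_id=306: ✗
job_id=307: ✓ → 6893
job_id=308: ✗
batch_sum = 6893
—
[cpu_sum: cpu <= 42 OR mem_gb <= 124]
job_id=300: ✓ → 2610
job_id=301: ✓ → 3002
job_id=302: ✗
job_id=303: ✓ → 5548
job_id=304: ✓ → 1396
job_id=305: ✓ → 2045
job_id=306: ✓ → 2006
job_id=307: ✗
job_id=308: ✓ → 6614
cpu_sum = 2610 + 3002 + 5548 + 1396 + 2045 + 2006 + 6614 = 23221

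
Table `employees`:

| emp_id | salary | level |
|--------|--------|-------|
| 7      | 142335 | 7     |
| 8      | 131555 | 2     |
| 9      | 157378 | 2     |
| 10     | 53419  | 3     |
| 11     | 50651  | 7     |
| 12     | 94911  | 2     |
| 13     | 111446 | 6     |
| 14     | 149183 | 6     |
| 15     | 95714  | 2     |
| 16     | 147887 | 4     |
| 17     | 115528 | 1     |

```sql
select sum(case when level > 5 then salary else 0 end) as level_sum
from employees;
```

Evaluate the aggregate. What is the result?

453615

emp_id=7: ✓ → 142335
emp_id=8: ✗
emp_id=9: ✗
emp_id=10: ✗
emp_id=11: ✓ → 50651
emp_id=12: ✗
emp_id=13: ✓ → 111446
emp_id=14: ✓ → 149183
emp_id=15: ✗
emp_id=16: ✗
emp_id=17: ✗
level_sum = 142335 + 50651 + 111446 + 149183 = 453615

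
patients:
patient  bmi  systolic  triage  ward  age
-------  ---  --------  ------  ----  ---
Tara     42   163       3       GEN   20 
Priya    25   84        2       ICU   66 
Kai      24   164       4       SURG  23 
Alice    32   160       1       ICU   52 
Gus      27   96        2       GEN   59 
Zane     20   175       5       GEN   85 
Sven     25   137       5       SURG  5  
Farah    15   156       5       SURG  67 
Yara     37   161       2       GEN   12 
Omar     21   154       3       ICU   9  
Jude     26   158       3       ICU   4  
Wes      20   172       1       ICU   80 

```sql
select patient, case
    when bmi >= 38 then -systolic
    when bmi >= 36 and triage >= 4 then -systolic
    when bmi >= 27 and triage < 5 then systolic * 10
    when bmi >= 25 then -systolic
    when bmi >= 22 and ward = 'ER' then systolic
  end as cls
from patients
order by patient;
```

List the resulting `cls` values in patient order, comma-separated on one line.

1600, NULL, 960, -158, NULL, NULL, -84, -137, -163, NULL, 1610, NULL

patient=Alice: bmi >= 27 and triage < 5 → 1600
patient=Farah: (no match → NULL) → NULL
patient=Gus: bmi >= 27 and triage < 5 → 960
patient=Jude: bmi >= 25 → -158
patient=Kai: (no match → NULL) → NULL
patient=Omar: (no match → NULL) → NULL
patient=Priya: bmi >= 25 → -84
patient=Sven: bmi >= 25 → -137
patient=Tara: bmi >= 38 → -163
patient=Wes: (no match → NULL) → NULL
patient=Yara: bmi >= 27 and triage < 5 → 1610
patient=Zane: (no match → NULL) → NULL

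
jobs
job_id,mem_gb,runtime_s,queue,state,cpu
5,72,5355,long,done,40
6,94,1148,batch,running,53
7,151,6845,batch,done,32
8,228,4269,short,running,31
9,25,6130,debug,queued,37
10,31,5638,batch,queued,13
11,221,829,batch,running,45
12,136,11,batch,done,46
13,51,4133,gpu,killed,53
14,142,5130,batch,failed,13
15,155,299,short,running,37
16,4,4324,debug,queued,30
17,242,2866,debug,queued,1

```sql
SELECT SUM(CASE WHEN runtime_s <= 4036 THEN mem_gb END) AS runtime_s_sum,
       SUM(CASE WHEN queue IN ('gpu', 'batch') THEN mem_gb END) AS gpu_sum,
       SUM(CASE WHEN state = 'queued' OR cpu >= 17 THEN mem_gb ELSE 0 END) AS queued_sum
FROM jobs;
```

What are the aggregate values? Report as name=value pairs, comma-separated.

runtime_s_sum=848, gpu_sum=826, queued_sum=1410

[runtime_s_sum: runtime_s <= 4036]
job_id=5: ✗
job_id=6: ✓ → 94
job_id=7: ✗
job_id=8: ✗
job_id=9: ✗
job_id=10: ✗
job_id=11: ✓ → 221
job_id=12: ✓ → 136
job_id=13: ✗
job_id=14: ✗
job_id=15: ✓ → 155
job_id=16: ✗
job_id=17: ✓ → 242
runtime_s_sum = 94 + 221 + 136 + 155 + 242 = 848
—
[gpu_sum: queue IN ('gpu', 'batch')]
job_id=5: ✗
job_id=6: ✓ → 94
job_id=7: ✓ → 151
job_id=8: ✗
job_id=9: ✗
job_id=10: ✓ → 31
job_id=11: ✓ → 221
job_id=12: ✓ → 136
job_id=13: ✓ → 51
job_id=14: ✓ → 142
job_id=15: ✗
job_id=16: ✗
job_id=17: ✗
gpu_sum = 94 + 151 + 31 + 221 + 136 + 51 + 142 = 826
—
[queued_sum: state = 'queued' OR cpu >= 17]
job_id=5: ✓ → 72
job_id=6: ✓ → 94
job_id=7: ✓ → 151
job_id=8: ✓ → 228
job_id=9: ✓ → 25
job_id=10: ✓ → 31
job_id=11: ✓ → 221
job_id=12: ✓ → 136
job_id=13: ✓ → 51
job_id=14: ✗
job_id=15: ✓ → 155
job_id=16: ✓ → 4
job_id=17: ✓ → 242
queued_sum = 72 + 94 + 151 + 228 + 25 + 31 + 221 + 136 + 51 + 155 + 4 + 242 = 1410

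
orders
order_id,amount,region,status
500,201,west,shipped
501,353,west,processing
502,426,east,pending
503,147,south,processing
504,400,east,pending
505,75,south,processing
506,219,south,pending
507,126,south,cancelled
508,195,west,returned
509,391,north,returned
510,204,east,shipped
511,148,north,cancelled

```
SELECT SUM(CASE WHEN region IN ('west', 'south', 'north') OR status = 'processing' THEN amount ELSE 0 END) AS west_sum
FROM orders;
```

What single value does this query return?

1855

order_id=500: ✓ → 201
order_id=501: ✓ → 353
order_id=502: ✗
order_id=503: ✓ → 147
order_id=504: ✗
order_id=505: ✓ → 75
order_id=506: ✓ → 219
order_id=507: ✓ → 126
order_id=508: ✓ → 195
order_id=509: ✓ → 391
order_id=510: ✗
order_id=511: ✓ → 148
west_sum = 201 + 353 + 147 + 75 + 219 + 126 + 195 + 391 + 148 = 1855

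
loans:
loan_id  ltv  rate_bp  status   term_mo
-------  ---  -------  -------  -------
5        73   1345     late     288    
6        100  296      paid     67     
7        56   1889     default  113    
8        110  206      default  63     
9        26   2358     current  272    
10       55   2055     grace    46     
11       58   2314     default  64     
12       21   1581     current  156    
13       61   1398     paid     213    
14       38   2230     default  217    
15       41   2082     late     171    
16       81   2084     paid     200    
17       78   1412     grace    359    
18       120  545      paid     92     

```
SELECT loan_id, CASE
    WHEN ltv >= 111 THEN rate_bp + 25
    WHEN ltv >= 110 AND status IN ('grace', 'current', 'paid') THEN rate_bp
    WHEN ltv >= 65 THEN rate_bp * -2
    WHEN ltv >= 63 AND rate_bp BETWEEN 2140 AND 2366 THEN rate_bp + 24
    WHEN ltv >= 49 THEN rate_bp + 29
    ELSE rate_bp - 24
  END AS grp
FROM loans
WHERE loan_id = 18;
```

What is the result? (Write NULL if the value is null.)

loan_id = 18: ltv=120, rate_bp=545, status=paid, term_mo=92.
ltv >= 111 → true → 570

570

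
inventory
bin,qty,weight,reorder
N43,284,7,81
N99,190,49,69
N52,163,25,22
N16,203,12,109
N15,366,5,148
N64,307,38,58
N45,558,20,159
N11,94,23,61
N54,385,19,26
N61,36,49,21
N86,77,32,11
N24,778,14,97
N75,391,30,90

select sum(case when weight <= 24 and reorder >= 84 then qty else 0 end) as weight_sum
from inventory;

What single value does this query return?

1905

bin=N43: ✗
bin=N99: ✗
bin=N52: ✗
bin=N16: ✓ → 203
bin=N15: ✓ → 366
bin=N64: ✗
bin=N45: ✓ → 558
bin=N11: ✗
bin=N54: ✗
bin=N61: ✗
bin=N86: ✗
bin=N24: ✓ → 778
bin=N75: ✗
weight_sum = 203 + 366 + 558 + 778 = 1905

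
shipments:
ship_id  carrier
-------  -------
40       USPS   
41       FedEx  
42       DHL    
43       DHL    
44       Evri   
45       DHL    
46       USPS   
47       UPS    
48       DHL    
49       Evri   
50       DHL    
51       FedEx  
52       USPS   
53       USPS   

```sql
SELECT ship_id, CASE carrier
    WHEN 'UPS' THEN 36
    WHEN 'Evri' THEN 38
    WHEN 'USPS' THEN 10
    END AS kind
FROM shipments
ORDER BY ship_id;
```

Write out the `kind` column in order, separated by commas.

10, NULL, NULL, NULL, 38, NULL, 10, 36, NULL, 38, NULL, NULL, 10, 10

ship_id=40: carrier='USPS' → 10
ship_id=41: (no match → NULL) → NULL
ship_id=42: (no match → NULL) → NULL
ship_id=43: (no match → NULL) → NULL
ship_id=44: carrier='Evri' → 38
ship_id=45: (no match → NULL) → NULL
ship_id=46: carrier='USPS' → 10
ship_id=47: carrier='UPS' → 36
ship_id=48: (no match → NULL) → NULL
ship_id=49: carrier='Evri' → 38
ship_id=50: (no match → NULL) → NULL
ship_id=51: (no match → NULL) → NULL
ship_id=52: carrier='USPS' → 10
ship_id=53: carrier='USPS' → 10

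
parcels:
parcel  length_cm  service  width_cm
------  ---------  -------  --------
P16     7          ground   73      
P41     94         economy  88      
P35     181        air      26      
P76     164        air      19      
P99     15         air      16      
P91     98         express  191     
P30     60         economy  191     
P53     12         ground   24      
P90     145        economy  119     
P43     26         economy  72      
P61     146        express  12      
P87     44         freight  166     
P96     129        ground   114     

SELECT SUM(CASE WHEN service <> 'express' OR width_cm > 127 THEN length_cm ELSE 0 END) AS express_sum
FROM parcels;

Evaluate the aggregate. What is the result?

975

parcel=P16: ✓ → 7
parcel=P41: ✓ → 94
parcel=P35: ✓ → 181
parcel=P76: ✓ → 164
parcel=P99: ✓ → 15
parcel=P91: ✓ → 98
parcel=P30: ✓ → 60
parcel=P53: ✓ → 12
parcel=P90: ✓ → 145
parcel=P43: ✓ → 26
parcel=P61: ✗
parcel=P87: ✓ → 44
parcel=P96: ✓ → 129
express_sum = 7 + 94 + 181 + 164 + 15 + 98 + 60 + 12 + 145 + 26 + 44 + 129 = 975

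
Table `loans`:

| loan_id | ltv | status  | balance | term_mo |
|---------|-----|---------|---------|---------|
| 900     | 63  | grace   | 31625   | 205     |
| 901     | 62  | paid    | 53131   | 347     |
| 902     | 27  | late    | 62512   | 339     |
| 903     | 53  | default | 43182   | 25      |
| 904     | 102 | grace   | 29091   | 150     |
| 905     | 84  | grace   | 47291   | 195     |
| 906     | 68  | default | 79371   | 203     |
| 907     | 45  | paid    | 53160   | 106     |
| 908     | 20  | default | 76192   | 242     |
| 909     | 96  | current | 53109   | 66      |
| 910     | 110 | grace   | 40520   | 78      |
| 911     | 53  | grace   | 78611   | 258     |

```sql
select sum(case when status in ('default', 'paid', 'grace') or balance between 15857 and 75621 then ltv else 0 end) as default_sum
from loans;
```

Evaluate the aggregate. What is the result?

loan_id=900: ✓ → 63
loan_id=901: ✓ → 62
loan_id=902: ✓ → 27
loan_id=903: ✓ → 53
loan_id=904: ✓ → 102
loan_id=905: ✓ → 84
loan_id=906: ✓ → 68
loan_id=907: ✓ → 45
loan_id=908: ✓ → 20
loan_id=909: ✓ → 96
loan_id=910: ✓ → 110
loan_id=911: ✓ → 53
default_sum = 63 + 62 + 27 + 53 + 102 + 84 + 68 + 45 + 20 + 96 + 110 + 53 = 783

783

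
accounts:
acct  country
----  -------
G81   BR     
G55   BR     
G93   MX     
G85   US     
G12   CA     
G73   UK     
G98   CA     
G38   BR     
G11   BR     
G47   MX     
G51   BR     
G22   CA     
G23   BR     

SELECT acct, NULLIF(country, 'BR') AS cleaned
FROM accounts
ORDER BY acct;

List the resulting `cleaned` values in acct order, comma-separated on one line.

acct=G11: country=BR vs BR: equal → NULL
acct=G12: country=CA vs BR: differ → CA
acct=G22: country=CA vs BR: differ → CA
acct=G23: country=BR vs BR: equal → NULL
acct=G38: country=BR vs BR: equal → NULL
acct=G47: country=MX vs BR: differ → MX
acct=G51: country=BR vs BR: equal → NULL
acct=G55: country=BR vs BR: equal → NULL
acct=G73: country=UK vs BR: differ → UK
acct=G81: country=BR vs BR: equal → NULL
acct=G85: country=US vs BR: differ → US
acct=G93: country=MX vs BR: differ → MX
acct=G98: country=CA vs BR: differ → CA

NULL, CA, CA, NULL, NULL, MX, NULL, NULL, UK, NULL, US, MX, CA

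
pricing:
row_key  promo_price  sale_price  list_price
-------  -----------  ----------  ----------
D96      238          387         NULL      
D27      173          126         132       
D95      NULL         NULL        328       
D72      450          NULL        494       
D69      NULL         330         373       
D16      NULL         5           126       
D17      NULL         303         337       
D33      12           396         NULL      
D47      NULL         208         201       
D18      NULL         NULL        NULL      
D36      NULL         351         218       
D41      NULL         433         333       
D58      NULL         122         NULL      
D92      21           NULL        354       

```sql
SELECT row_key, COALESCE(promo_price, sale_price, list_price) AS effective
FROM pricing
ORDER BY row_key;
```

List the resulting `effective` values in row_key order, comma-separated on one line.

5, 303, NULL, 173, 12, 351, 433, 208, 122, 330, 450, 21, 328, 238

row_key=D16: promo_price=NULL, sale_price=5 → 5
row_key=D17: promo_price=NULL, sale_price=303 → 303
row_key=D18: promo_price=NULL, sale_price=NULL, list_price=NULL (all NULL) → NULL
row_key=D27: promo_price=173 → 173
row_key=D33: promo_price=12 → 12
row_key=D36: promo_price=NULL, sale_price=351 → 351
row_key=D41: promo_price=NULL, sale_price=433 → 433
row_key=D47: promo_price=NULL, sale_price=208 → 208
row_key=D58: promo_price=NULL, sale_price=122 → 122
row_key=D69: promo_price=NULL, sale_price=330 → 330
row_key=D72: promo_price=450 → 450
row_key=D92: promo_price=21 → 21
row_key=D95: promo_price=NULL, sale_price=NULL, list_price=328 → 328
row_key=D96: promo_price=238 → 238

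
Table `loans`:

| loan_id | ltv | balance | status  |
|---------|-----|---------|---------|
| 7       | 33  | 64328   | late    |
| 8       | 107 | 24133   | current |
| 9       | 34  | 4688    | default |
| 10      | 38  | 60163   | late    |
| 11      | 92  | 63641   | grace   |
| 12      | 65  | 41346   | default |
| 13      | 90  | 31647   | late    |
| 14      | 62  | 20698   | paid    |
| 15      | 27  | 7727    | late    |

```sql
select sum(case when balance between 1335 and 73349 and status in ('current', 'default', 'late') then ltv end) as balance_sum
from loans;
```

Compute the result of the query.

loan_id=7: ✓ → 33
loan_id=8: ✓ → 107
loan_id=9: ✓ → 34
loan_id=10: ✓ → 38
loan_id=11: ✗
loan_id=12: ✓ → 65
loan_id=13: ✓ → 90
loan_id=14: ✗
loan_id=15: ✓ → 27
balance_sum = 33 + 107 + 34 + 38 + 65 + 90 + 27 = 394

394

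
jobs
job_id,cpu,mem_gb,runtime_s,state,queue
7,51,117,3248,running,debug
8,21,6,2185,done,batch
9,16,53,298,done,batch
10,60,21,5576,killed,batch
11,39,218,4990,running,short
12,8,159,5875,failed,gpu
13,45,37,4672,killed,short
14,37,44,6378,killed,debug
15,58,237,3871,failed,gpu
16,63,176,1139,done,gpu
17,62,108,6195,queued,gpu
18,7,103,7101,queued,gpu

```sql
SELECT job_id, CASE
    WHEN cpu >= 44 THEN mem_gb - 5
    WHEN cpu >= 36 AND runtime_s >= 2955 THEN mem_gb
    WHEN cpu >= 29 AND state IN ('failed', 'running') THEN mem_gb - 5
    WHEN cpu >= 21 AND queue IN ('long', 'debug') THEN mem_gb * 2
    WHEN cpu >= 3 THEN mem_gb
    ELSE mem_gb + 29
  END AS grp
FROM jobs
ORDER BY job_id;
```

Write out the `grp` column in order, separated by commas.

job_id=7: cpu >= 44 → 112
job_id=8: cpu >= 3 → 6
job_id=9: cpu >= 3 → 53
job_id=10: cpu >= 44 → 16
job_id=11: cpu >= 36 AND runtime_s >= 2955 → 218
job_id=12: cpu >= 3 → 159
job_id=13: cpu >= 44 → 32
job_id=14: cpu >= 36 AND runtime_s >= 2955 → 44
job_id=15: cpu >= 44 → 232
job_id=16: cpu >= 44 → 171
job_id=17: cpu >= 44 → 103
job_id=18: cpu >= 3 → 103

112, 6, 53, 16, 218, 159, 32, 44, 232, 171, 103, 103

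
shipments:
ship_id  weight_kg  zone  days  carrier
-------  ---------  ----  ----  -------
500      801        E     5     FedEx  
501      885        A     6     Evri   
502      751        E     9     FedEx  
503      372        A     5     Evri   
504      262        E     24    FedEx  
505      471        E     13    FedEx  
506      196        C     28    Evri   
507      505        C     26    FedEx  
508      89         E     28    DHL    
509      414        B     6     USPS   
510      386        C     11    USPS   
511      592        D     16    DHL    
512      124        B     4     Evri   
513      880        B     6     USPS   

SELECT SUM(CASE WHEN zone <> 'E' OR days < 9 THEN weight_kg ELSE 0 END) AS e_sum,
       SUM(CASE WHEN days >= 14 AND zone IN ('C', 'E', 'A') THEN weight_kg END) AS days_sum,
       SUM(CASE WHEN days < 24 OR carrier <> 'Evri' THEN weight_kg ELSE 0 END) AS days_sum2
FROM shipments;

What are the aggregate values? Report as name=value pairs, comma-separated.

e_sum=5155, days_sum=1052, days_sum2=6532

[e_sum: zone <> 'E' OR days < 9]
ship_id=500: ✓ → 801
ship_id=501: ✓ → 885
ship_id=502: ✗
ship_id=503: ✓ → 372
ship_id=504: ✗
ship_id=505: ✗
ship_id=506: ✓ → 196
ship_id=507: ✓ → 505
ship_id=508: ✗
ship_id=509: ✓ → 414
ship_id=510: ✓ → 386
ship_id=511: ✓ → 592
ship_id=512: ✓ → 124
ship_id=513: ✓ → 880
e_sum = 801 + 885 + 372 + 196 + 505 + 414 + 386 + 592 + 124 + 880 = 5155
—
[days_sum: days >= 14 AND zone IN ('C', 'E', 'A')]
ship_id=500: ✗
ship_id=501: ✗
ship_id=502: ✗
ship_id=503: ✗
ship_id=504: ✓ → 262
ship_id=505: ✗
ship_id=506: ✓ → 196
ship_id=507: ✓ → 505
ship_id=508: ✓ → 89
ship_id=509: ✗
ship_id=510: ✗
ship_id=511: ✗
ship_id=512: ✗
ship_id=513: ✗
days_sum = 262 + 196 + 505 + 89 = 1052
—
[days_sum2: days < 24 OR carrier <> 'Evri']
ship_id=500: ✓ → 801
ship_id=501: ✓ → 885
ship_id=502: ✓ → 751
ship_id=503: ✓ → 372
ship_id=504: ✓ → 262
ship_id=505: ✓ → 471
ship_id=506: ✗
ship_id=507: ✓ → 505
ship_id=508: ✓ → 89
ship_id=509: ✓ → 414
ship_id=510: ✓ → 386
ship_id=511: ✓ → 592
ship_id=512: ✓ → 124
ship_id=513: ✓ → 880
days_sum2 = 801 + 885 + 751 + 372 + 262 + 471 + 505 + 89 + 414 + 386 + 592 + 124 + 880 = 6532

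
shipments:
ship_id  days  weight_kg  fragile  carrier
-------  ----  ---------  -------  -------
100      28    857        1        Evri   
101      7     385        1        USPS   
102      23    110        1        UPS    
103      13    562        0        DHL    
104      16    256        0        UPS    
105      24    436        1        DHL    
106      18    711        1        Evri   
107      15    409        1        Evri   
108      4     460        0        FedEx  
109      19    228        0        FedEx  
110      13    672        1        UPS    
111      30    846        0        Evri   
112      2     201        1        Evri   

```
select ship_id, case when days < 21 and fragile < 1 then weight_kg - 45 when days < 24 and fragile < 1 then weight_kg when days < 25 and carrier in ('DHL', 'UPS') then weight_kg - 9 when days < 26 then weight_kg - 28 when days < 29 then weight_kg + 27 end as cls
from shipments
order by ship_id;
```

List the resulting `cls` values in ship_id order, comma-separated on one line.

ship_id=100: days < 29 → 884
ship_id=101: days < 26 → 357
ship_id=102: days < 25 and carrier in ('DHL', 'UPS') → 101
ship_id=103: days < 21 and fragile < 1 → 517
ship_id=104: days < 21 and fragile < 1 → 211
ship_id=105: days < 25 and carrier in ('DHL', 'UPS') → 427
ship_id=106: days < 26 → 683
ship_id=107: days < 26 → 381
ship_id=108: days < 21 and fragile < 1 → 415
ship_id=109: days < 21 and fragile < 1 → 183
ship_id=110: days < 25 and carrier in ('DHL', 'UPS') → 663
ship_id=111: (no match → NULL) → NULL
ship_id=112: days < 26 → 173

884, 357, 101, 517, 211, 427, 683, 381, 415, 183, 663, NULL, 173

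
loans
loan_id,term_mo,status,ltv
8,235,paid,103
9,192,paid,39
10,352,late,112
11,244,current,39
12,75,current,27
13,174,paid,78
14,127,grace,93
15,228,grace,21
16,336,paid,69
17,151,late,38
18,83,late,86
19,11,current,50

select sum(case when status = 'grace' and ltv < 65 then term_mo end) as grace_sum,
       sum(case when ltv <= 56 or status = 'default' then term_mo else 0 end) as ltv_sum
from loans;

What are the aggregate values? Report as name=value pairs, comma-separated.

[grace_sum: status = 'grace' and ltv < 65]
loan_id=8: ✗
loan_id=9: ✗
loan_id=10: ✗
loan_id=11: ✗
loan_id=12: ✗
loan_id=13: ✗
loan_id=14: ✗
loan_id=15: ✓ → 228
loan_id=16: ✗
loan_id=17: ✗
loan_id=18: ✗
loan_id=19: ✗
grace_sum = 228
—
[ltv_sum: ltv <= 56 or status = 'default']
loan_id=8: ✗
loan_id=9: ✓ → 192
loan_id=10: ✗
loan_id=11: ✓ → 244
loan_id=12: ✓ → 75
loan_id=13: ✗
loan_id=14: ✗
loan_id=15: ✓ → 228
loan_id=16: ✗
loan_id=17: ✓ → 151
loan_id=18: ✗
loan_id=19: ✓ → 11
ltv_sum = 192 + 244 + 75 + 228 + 151 + 11 = 901

grace_sum=228, ltv_sum=901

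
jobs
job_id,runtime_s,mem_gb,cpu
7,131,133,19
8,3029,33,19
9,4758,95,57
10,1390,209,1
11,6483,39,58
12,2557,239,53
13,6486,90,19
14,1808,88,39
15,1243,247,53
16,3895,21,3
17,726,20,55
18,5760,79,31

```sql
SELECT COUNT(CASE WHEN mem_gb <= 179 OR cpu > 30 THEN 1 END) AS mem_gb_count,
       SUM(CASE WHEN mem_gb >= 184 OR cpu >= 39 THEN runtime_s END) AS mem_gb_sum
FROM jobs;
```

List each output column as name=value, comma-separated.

mem_gb_count=11, mem_gb_sum=18965

[mem_gb_count: mem_gb <= 179 OR cpu > 30]
job_id=7: ✓ → 1
job_id=8: ✓ → 1
job_id=9: ✓ → 1
job_id=10: ✗
job_id=11: ✓ → 1
job_id=12: ✓ → 1
job_id=13: ✓ → 1
job_id=14: ✓ → 1
job_id=15: ✓ → 1
job_id=16: ✓ → 1
job_id=17: ✓ → 1
job_id=18: ✓ → 1
mem_gb_count = COUNT(1, 1, 1, 1, 1, 1, 1, 1, 1, 1, 1) = 11
—
[mem_gb_sum: mem_gb >= 184 OR cpu >= 39]
job_id=7: ✗
job_id=8: ✗
job_id=9: ✓ → 4758
job_id=10: ✓ → 1390
job_id=11: ✓ → 6483
job_id=12: ✓ → 2557
job_id=13: ✗
job_id=14: ✓ → 1808
job_id=15: ✓ → 1243
job_id=16: ✗
job_id=17: ✓ → 726
job_id=18: ✗
mem_gb_sum = 4758 + 1390 + 6483 + 2557 + 1808 + 1243 + 726 = 18965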